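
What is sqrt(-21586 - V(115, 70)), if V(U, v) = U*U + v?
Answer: I*sqrt(34881) ≈ 186.76*I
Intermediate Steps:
V(U, v) = v + U**2 (V(U, v) = U**2 + v = v + U**2)
sqrt(-21586 - V(115, 70)) = sqrt(-21586 - (70 + 115**2)) = sqrt(-21586 - (70 + 13225)) = sqrt(-21586 - 1*13295) = sqrt(-21586 - 13295) = sqrt(-34881) = I*sqrt(34881)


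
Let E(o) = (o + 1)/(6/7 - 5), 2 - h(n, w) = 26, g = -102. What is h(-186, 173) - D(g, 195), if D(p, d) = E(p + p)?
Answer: -73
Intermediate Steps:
h(n, w) = -24 (h(n, w) = 2 - 1*26 = 2 - 26 = -24)
E(o) = -7/29 - 7*o/29 (E(o) = (1 + o)/(6*(⅐) - 5) = (1 + o)/(6/7 - 5) = (1 + o)/(-29/7) = (1 + o)*(-7/29) = -7/29 - 7*o/29)
D(p, d) = -7/29 - 14*p/29 (D(p, d) = -7/29 - 7*(p + p)/29 = -7/29 - 14*p/29)
h(-186, 173) - D(g, 195) = -24 - (-7/29 - 14/29*(-102)) = -24 - (-7/29 + 1428/29) = -24 - 1*49 = -24 - 49 = -73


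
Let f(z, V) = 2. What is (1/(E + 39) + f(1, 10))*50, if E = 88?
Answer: 12750/127 ≈ 100.39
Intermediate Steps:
(1/(E + 39) + f(1, 10))*50 = (1/(88 + 39) + 2)*50 = (1/127 + 2)*50 = (255/127)*50 = 12750/127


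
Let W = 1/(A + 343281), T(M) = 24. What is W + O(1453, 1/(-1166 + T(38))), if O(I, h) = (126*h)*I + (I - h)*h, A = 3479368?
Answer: -805563653589383/4985361210436 ≈ -161.59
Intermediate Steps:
O(I, h) = h*(I - h) + 126*I*h (O(I, h) = 126*I*h + h*(I - h) = h*(I - h) + 126*I*h)
W = 1/3822649 (W = 1/(3479368 + 343281) = 1/3822649 ≈ 2.6160e-7)
W + O(1453, 1/(-1166 + T(38))) = 1/3822649 + (-1/(-1166 + 24) + 127*1453)/(-1166 + 24) = 1/3822649 + (-1/(-1142) + 184531)/(-1142) = 1/3822649 - (-1*(-1/1142) + 184531)/1142 = 1/3822649 - (1/1142 + 184531)/1142 = 1/3822649 - 1/1142*210734403/1142 = 1/3822649 - 210734403/1304164 = -805563653589383/4985361210436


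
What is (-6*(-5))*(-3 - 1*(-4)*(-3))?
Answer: -450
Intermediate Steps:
(-6*(-5))*(-3 - 1*(-4)*(-3)) = 30*(-3 + 4*(-3)) = 30*(-3 - 12) = 30*(-15) = -450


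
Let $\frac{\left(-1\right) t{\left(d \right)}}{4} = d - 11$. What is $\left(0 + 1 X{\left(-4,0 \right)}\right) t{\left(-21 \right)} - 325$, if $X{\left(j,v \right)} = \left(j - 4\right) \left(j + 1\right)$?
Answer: $2747$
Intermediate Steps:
$t{\left(d \right)} = 44 - 4 d$ ($t{\left(d \right)} = - 4 \left(d - 11\right) = - 4 \left(-11 + d\right) = 44 - 4 d$)
$X{\left(j,v \right)} = \left(1 + j\right) \left(-4 + j\right)$ ($X{\left(j,v \right)} = \left(-4 + j\right) \left(1 + j\right) = \left(1 + j\right) \left(-4 + j\right)$)
$\left(0 + 1 X{\left(-4,0 \right)}\right) t{\left(-21 \right)} - 325 = \left(0 + 1 \left(-4 + \left(-4\right)^{2} - -12\right)\right) \left(44 - -84\right) - 325 = \left(0 + 1 \left(-4 + 16 + 12\right)\right) \left(44 + 84\right) - 325 = \left(0 + 1 \cdot 24\right) 128 - 325 = \left(0 + 24\right) 128 - 325 = 24 \cdot 128 - 325 = 3072 - 325 = 2747$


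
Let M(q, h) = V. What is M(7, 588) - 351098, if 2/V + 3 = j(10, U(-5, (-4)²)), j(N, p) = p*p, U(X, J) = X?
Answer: -3862077/11 ≈ -3.5110e+5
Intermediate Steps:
j(N, p) = p²
V = 1/11 (V = 2/(-3 + (-5)²) = 2/(-3 + 25) = 2/22 = 2*(1/22) = 1/11 ≈ 0.090909)
M(q, h) = 1/11
M(7, 588) - 351098 = 1/11 - 351098 = -3862077/11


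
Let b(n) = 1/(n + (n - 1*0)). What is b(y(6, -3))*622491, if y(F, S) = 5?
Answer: 622491/10 ≈ 62249.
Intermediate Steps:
b(n) = 1/(2*n) (b(n) = 1/(n + (n + 0)) = 1/(n + n) = 1/(2*n))
b(y(6, -3))*622491 = ((½)/5)*622491 = ((½)*(⅕))*622491 = (⅒)*622491 = 622491/10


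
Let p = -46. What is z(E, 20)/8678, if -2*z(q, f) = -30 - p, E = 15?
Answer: -4/4339 ≈ -0.00092187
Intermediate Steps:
z(q, f) = -8 (z(q, f) = -(-30 - 1*(-46))/2 = -(-30 + 46)/2 = -1/2*16 = -8)
z(E, 20)/8678 = -8/8678 = -8*1/8678 = -4/4339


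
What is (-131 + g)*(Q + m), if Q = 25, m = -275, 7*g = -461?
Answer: 344500/7 ≈ 49214.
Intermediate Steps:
g = -461/7 (g = (1/7)*(-461) = -461/7 ≈ -65.857)
(-131 + g)*(Q + m) = (-131 - 461/7)*(25 - 275) = -1378/7*(-250) = 344500/7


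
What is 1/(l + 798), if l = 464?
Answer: 1/1262 ≈ 0.00079239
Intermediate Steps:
1/(l + 798) = 1/(464 + 798) = 1/1262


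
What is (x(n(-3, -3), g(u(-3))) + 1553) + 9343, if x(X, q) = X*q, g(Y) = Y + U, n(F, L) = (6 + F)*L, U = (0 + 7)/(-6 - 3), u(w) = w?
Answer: 10930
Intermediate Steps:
U = -7/9 (U = 7/(-9) = 7*(-⅑) = -7/9 ≈ -0.77778)
n(F, L) = L*(6 + F)
g(Y) = -7/9 + Y (g(Y) = Y - 7/9 = -7/9 + Y)
(x(n(-3, -3), g(u(-3))) + 1553) + 9343 = ((-3*(6 - 3))*(-7/9 - 3) + 1553) + 9343 = (-3*3*(-34/9) + 1553) + 9343 = (-9*(-34/9) + 1553) + 9343 = (34 + 1553) + 9343 = 1587 + 9343 = 10930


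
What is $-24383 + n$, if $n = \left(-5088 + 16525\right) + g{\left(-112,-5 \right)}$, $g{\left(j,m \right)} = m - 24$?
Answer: $-12975$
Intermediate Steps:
$g{\left(j,m \right)} = -24 + m$
$n = 11408$ ($n = \left(-5088 + 16525\right) - 29 = 11437 - 29 = 11408$)
$-24383 + n = -24383 + 11408 = -12975$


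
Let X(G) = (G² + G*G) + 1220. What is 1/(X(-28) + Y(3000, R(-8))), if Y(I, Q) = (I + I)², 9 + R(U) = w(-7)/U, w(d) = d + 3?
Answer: 1/36002788 ≈ 2.7776e-8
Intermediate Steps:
w(d) = 3 + d
R(U) = -9 - 4/U (R(U) = -9 + (3 - 7)/U = -9 - 4/U)
X(G) = 1220 + 2*G² (X(G) = (G² + G²) + 1220 = 2*G² + 1220 = 1220 + 2*G²)
Y(I, Q) = 4*I² (Y(I, Q) = (2*I)² = 4*I²)
1/(X(-28) + Y(3000, R(-8))) = 1/((1220 + 2*(-28)²) + 4*3000²) = 1/((1220 + 2*784) + 4*9000000) = 1/((1220 + 1568) + 36000000) = 1/(2788 + 36000000) = 1/36002788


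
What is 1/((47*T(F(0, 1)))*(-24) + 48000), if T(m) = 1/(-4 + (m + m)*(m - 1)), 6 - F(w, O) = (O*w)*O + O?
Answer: 3/143906 ≈ 2.0847e-5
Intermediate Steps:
F(w, O) = 6 - O - w*O² (F(w, O) = 6 - ((O*w)*O + O) = 6 - (w*O² + O) = 6 - (O + w*O²) = 6 + (-O - w*O²) = 6 - O - w*O²)
T(m) = 1/(-4 + 2*m*(-1 + m)) (T(m) = 1/(-4 + (2*m)*(-1 + m)) = 1/(-4 + 2*m*(-1 + m)))
1/((47*T(F(0, 1)))*(-24) + 48000) = 1/((47*(1/(2*(-2 + (6 - 1*1 - 1*0*1²)² - (6 - 1*1 - 1*0*1²)))))*(-24) + 48000) = 1/((47*(1/(2*(-2 + (6 - 1 - 1*0*1)² - (6 - 1 - 1*0*1)))))*(-24) + 48000) = 1/((47*(1/(2*(-2 + (6 - 1 + 0)² - (6 - 1 + 0)))))*(-24) + 48000) = 1/((47*(1/(2*(-2 + 5² - 1*5))))*(-24) + 48000) = 1/((47*(1/(2*(-2 + 25 - 5))))*(-24) + 48000) = 1/((47*((½)/18))*(-24) + 48000) = 1/((47*((½)*(1/18)))*(-24) + 48000) = 1/((47*(1/36))*(-24) + 48000) = 1/((47/36)*(-24) + 48000) = 1/(-94/3 + 48000) = 1/(143906/3) = 3/143906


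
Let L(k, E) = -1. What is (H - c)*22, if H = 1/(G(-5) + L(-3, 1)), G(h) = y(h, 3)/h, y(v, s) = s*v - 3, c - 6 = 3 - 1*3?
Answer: -1606/13 ≈ -123.54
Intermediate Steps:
c = 6 (c = 6 + (3 - 1*3) = 6 + (3 - 3) = 6 + 0 = 6)
y(v, s) = -3 + s*v
G(h) = (-3 + 3*h)/h
H = 5/13 (H = 1/((3 - 3/(-5)) - 1) = 1/((3 - 3*(-1/5)) - 1) = 1/((3 + 3/5) - 1) = 1/(18/5 - 1) = 1/(13/5) = 5/13 ≈ 0.38462)
(H - c)*22 = (5/13 - 1*6)*22 = (5/13 - 6)*22 = -73/13*22 = -1606/13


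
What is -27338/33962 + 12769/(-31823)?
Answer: -651818976/540386363 ≈ -1.2062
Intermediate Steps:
-27338/33962 + 12769/(-31823) = -27338*1/33962 + 12769*(-1/31823) = -13669/16981 - 12769/31823 = -651818976/540386363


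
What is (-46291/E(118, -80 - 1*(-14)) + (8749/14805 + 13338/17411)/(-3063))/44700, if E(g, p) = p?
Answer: 12182997573764467/776442551371641000 ≈ 0.015691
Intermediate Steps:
(-46291/E(118, -80 - 1*(-14)) + (8749/14805 + 13338/17411)/(-3063))/44700 = (-46291/(-80 - 1*(-14)) + (8749/14805 + 13338/17411)/(-3063))/44700 = (-46291/(-80 + 14) + (8749*(1/14805) + 13338*(1/17411))*(-1/3063))*(1/44700) = (-46291/(-66) + (8749/14805 + 13338/17411)*(-1/3063))*(1/44700) = (-46291*(-1/66) + (349797929/257769855)*(-1/3063))*(1/44700) = (46291/66 - 349797929/789549065865)*(1/44700) = (12182997573764467/17370079449030)*(1/44700) = 12182997573764467/776442551371641000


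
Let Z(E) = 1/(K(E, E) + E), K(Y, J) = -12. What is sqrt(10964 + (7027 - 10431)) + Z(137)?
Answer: 1/125 + 6*sqrt(210) ≈ 86.956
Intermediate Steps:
Z(E) = 1/(-12 + E)
sqrt(10964 + (7027 - 10431)) + Z(137) = sqrt(10964 + (7027 - 10431)) + 1/(-12 + 137) = sqrt(10964 - 3404) + 1/125 = sqrt(7560) + 1/125 = 6*sqrt(210) + 1/125 = 1/125 + 6*sqrt(210)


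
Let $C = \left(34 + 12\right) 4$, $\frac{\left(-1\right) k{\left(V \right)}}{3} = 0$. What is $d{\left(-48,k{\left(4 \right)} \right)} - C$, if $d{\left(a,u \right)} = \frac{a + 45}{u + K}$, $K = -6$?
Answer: $- \frac{367}{2} \approx -183.5$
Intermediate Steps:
$k{\left(V \right)} = 0$ ($k{\left(V \right)} = \left(-3\right) 0 = 0$)
$d{\left(a,u \right)} = \frac{45 + a}{-6 + u}$ ($d{\left(a,u \right)} = \frac{a + 45}{u - 6} = \frac{45 + a}{-6 + u}$)
$C = 184$ ($C = 46 \cdot 4 = 184$)
$d{\left(-48,k{\left(4 \right)} \right)} - C = \frac{45 - 48}{-6 + 0} - 184 = \frac{1}{-6} \left(-3\right) - 184 = \left(- \frac{1}{6}\right) \left(-3\right) - 184 = \frac{1}{2} - 184 = - \frac{367}{2}$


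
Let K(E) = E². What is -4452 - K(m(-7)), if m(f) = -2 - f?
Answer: -4477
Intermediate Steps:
-4452 - K(m(-7)) = -4452 - (-2 - 1*(-7))² = -4452 - (-2 + 7)² = -4452 - 1*5² = -4452 - 1*25 = -4452 - 25 = -4477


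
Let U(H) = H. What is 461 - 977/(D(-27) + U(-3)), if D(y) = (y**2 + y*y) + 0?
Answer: 669778/1455 ≈ 460.33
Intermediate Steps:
D(y) = 2*y**2 (D(y) = (y**2 + y**2) + 0 = 2*y**2 + 0 = 2*y**2)
461 - 977/(D(-27) + U(-3)) = 461 - 977/(2*(-27)**2 - 3) = 461 - 977/(2*729 - 3) = 461 - 977/(1458 - 3) = 461 - 977/1455 = 669778/1455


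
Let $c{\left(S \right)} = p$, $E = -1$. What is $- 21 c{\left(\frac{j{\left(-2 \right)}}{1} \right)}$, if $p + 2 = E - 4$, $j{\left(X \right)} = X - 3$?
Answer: $147$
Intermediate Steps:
$j{\left(X \right)} = -3 + X$
$p = -7$ ($p = -2 - 5 = -7$)
$c{\left(S \right)} = -7$
$- 21 c{\left(\frac{j{\left(-2 \right)}}{1} \right)} = \left(-21\right) \left(-7\right) = 147$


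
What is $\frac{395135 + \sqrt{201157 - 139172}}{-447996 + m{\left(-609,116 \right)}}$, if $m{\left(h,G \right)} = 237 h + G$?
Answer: $- \frac{395135}{592213} - \frac{7 \sqrt{1265}}{592213} \approx -0.66764$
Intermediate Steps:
$m{\left(h,G \right)} = G + 237 h$
$\frac{395135 + \sqrt{201157 - 139172}}{-447996 + m{\left(-609,116 \right)}} = \frac{395135 + \sqrt{201157 - 139172}}{-447996 + \left(116 + 237 \left(-609\right)\right)} = \frac{395135 + \sqrt{61985}}{-447996 + \left(116 - 144333\right)} = \frac{395135 + 7 \sqrt{1265}}{-447996 - 144217} = \frac{395135 + 7 \sqrt{1265}}{-592213} = \left(395135 + 7 \sqrt{1265}\right) \left(- \frac{1}{592213}\right) = - \frac{395135}{592213} - \frac{7 \sqrt{1265}}{592213}$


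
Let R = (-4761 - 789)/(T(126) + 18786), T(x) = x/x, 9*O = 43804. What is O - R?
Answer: 822995698/169083 ≈ 4867.4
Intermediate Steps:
O = 43804/9 (O = (⅑)*43804 = 43804/9 ≈ 4867.1)
T(x) = 1
R = -5550/18787 (R = (-4761 - 789)/(1 + 18786) = -5550/18787 ≈ -0.29542)
O - R = 43804/9 - 1*(-5550/18787) = 43804/9 + 5550/18787 = 822995698/169083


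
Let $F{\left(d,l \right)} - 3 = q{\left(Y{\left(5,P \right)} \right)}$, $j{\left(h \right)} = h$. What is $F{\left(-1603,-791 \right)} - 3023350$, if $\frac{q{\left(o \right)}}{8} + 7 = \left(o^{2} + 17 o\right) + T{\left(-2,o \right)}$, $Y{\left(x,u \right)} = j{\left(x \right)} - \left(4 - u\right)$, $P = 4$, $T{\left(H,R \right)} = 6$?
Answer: $-3022475$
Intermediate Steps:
$Y{\left(x,u \right)} = -4 + u + x$ ($Y{\left(x,u \right)} = x - \left(4 - u\right) = x + \left(-4 + u\right) = -4 + u + x$)
$q{\left(o \right)} = -8 + 8 o^{2} + 136 o$ ($q{\left(o \right)} = -56 + 8 \left(\left(o^{2} + 17 o\right) + 6\right) = -56 + 8 \left(6 + o^{2} + 17 o\right) = -56 + \left(48 + 8 o^{2} + 136 o\right) = -8 + 8 o^{2} + 136 o$)
$F{\left(d,l \right)} = 875$ ($F{\left(d,l \right)} = 3 + \left(-8 + 8 \left(-4 + 4 + 5\right)^{2} + 136 \left(-4 + 4 + 5\right)\right) = 3 + \left(-8 + 8 \cdot 5^{2} + 136 \cdot 5\right) = 3 + \left(-8 + 8 \cdot 25 + 680\right) = 3 + \left(-8 + 200 + 680\right) = 3 + 872 = 875$)
$F{\left(-1603,-791 \right)} - 3023350 = 875 - 3023350 = -3022475$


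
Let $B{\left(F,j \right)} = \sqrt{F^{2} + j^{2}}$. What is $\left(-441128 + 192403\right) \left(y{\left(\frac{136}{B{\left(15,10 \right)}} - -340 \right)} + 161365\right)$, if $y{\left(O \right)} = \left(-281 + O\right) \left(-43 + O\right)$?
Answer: $- \frac{578604948104}{13} - \frac{2408453920 \sqrt{13}}{13} \approx -4.5176 \cdot 10^{10}$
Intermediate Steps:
$\left(-441128 + 192403\right) \left(y{\left(\frac{136}{B{\left(15,10 \right)}} - -340 \right)} + 161365\right) = \left(-441128 + 192403\right) \left(\left(12083 + \left(\frac{136}{\sqrt{15^{2} + 10^{2}}} - -340\right)^{2} - 324 \left(\frac{136}{\sqrt{15^{2} + 10^{2}}} - -340\right)\right) + 161365\right) = - 248725 \left(\left(12083 + \left(\frac{136}{\sqrt{225 + 100}} + 340\right)^{2} - 324 \left(\frac{136}{\sqrt{225 + 100}} + 340\right)\right) + 161365\right) = - 248725 \left(\left(12083 + \left(\frac{136}{\sqrt{325}} + 340\right)^{2} - 324 \left(\frac{136}{\sqrt{325}} + 340\right)\right) + 161365\right) = - 248725 \left(\left(12083 + \left(\frac{136}{5 \sqrt{13}} + 340\right)^{2} - 324 \left(\frac{136}{5 \sqrt{13}} + 340\right)\right) + 161365\right) = - 248725 \left(\left(12083 + \left(136 \frac{\sqrt{13}}{65} + 340\right)^{2} - 324 \left(136 \frac{\sqrt{13}}{65} + 340\right)\right) + 161365\right) = - 248725 \left(\left(12083 + \left(\frac{136 \sqrt{13}}{65} + 340\right)^{2} - 324 \left(\frac{136 \sqrt{13}}{65} + 340\right)\right) + 161365\right) = - 248725 \left(\left(12083 + \left(340 + \frac{136 \sqrt{13}}{65}\right)^{2} - 324 \left(340 + \frac{136 \sqrt{13}}{65}\right)\right) + 161365\right) = - 248725 \left(\left(12083 + \left(340 + \frac{136 \sqrt{13}}{65}\right)^{2} - \left(110160 + \frac{44064 \sqrt{13}}{65}\right)\right) + 161365\right) = - 248725 \left(\left(-98077 + \left(340 + \frac{136 \sqrt{13}}{65}\right)^{2} - \frac{44064 \sqrt{13}}{65}\right) + 161365\right) = - 248725 \left(63288 + \left(340 + \frac{136 \sqrt{13}}{65}\right)^{2} - \frac{44064 \sqrt{13}}{65}\right) = -15741307800 - 248725 \left(340 + \frac{136 \sqrt{13}}{65}\right)^{2} + \frac{2191963680 \sqrt{13}}{13}$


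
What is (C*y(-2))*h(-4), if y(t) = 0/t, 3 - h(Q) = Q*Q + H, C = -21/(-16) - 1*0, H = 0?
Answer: 0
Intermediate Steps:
C = 21/16 (C = -21*(-1/16) + 0 = 21/16 + 0 = 21/16 ≈ 1.3125)
h(Q) = 3 - Q² (h(Q) = 3 - (Q*Q + 0) = 3 - (Q² + 0) = 3 - Q²)
y(t) = 0
(C*y(-2))*h(-4) = ((21/16)*0)*(3 - 1*(-4)²) = 0*(3 - 1*16) = 0*(3 - 16) = 0*(-13) = 0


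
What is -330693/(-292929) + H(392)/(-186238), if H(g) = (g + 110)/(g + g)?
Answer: 3049421097/2701195952 ≈ 1.1289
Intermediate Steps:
H(g) = (110 + g)/(2*g) (H(g) = (110 + g)/((2*g)) = (110 + g)*(1/(2*g)) = (110 + g)/(2*g))
-330693/(-292929) + H(392)/(-186238) = -330693/(-292929) + ((½)*(110 + 392)/392)/(-186238) = -330693*(-1/292929) + ((½)*(1/392)*502)*(-1/186238) = 110231/97643 + (251/392)*(-1/186238) = 110231/97643 - 251/73005296 = 3049421097/2701195952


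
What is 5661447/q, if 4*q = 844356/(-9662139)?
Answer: -18233895951711/70363 ≈ -2.5914e+8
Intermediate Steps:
q = -70363/3220713 (q = (844356/(-9662139))/4 = (844356*(-1/9662139))/4 = (1/4)*(-281452/3220713) = -70363/3220713 ≈ -0.021847)
5661447/q = 5661447/(-70363/3220713) = 5661447*(-3220713/70363) = -18233895951711/70363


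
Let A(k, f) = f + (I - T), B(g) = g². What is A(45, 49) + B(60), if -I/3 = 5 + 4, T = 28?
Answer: 3594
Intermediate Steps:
I = -27 (I = -3*(5 + 4) = -3*9 = -27)
A(k, f) = -55 + f (A(k, f) = f + (-27 - 1*28) = f + (-27 - 28) = f - 55 = -55 + f)
A(45, 49) + B(60) = (-55 + 49) + 60² = -6 + 3600 = 3594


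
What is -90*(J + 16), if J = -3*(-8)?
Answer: -3600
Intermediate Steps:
J = 24
-90*(J + 16) = -90*(24 + 16) = -90*40 = -3600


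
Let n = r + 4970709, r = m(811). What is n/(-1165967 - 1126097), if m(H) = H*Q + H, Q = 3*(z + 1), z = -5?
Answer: -1240447/573016 ≈ -2.1648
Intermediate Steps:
Q = -12 (Q = 3*(-5 + 1) = 3*(-4) = -12)
m(H) = -11*H (m(H) = H*(-12) + H = -12*H + H = -11*H)
r = -8921 (r = -11*811 = -8921)
n = 4961788 (n = -8921 + 4970709 = 4961788)
n/(-1165967 - 1126097) = 4961788/(-1165967 - 1126097) = 4961788/(-2292064) = 4961788*(-1/2292064) = -1240447/573016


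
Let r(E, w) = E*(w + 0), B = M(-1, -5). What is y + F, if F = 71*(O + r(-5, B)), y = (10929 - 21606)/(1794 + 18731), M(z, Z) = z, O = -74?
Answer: -100562652/20525 ≈ -4899.5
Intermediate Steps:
B = -1
r(E, w) = E*w
y = -10677/20525 ≈ -0.52020
F = -4899 (F = 71*(-74 - 5*(-1)) = 71*(-74 + 5) = 71*(-69) = -4899)
y + F = -10677/20525 - 4899 = -100562652/20525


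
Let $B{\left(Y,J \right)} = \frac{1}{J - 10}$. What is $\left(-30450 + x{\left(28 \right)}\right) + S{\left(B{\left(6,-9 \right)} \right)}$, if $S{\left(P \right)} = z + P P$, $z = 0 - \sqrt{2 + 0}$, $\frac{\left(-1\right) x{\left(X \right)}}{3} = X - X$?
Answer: $- \frac{10992449}{361} - \sqrt{2} \approx -30451.0$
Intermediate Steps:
$B{\left(Y,J \right)} = \frac{1}{-10 + J}$
$x{\left(X \right)} = 0$ ($x{\left(X \right)} = - 3 \left(X - X\right) = \left(-3\right) 0 = 0$)
$z = - \sqrt{2}$ ($z = 0 - \sqrt{2} = - \sqrt{2} \approx -1.4142$)
$S{\left(P \right)} = P^{2} - \sqrt{2}$ ($S{\left(P \right)} = - \sqrt{2} + P P = - \sqrt{2} + P^{2} = P^{2} - \sqrt{2}$)
$\left(-30450 + x{\left(28 \right)}\right) + S{\left(B{\left(6,-9 \right)} \right)} = \left(-30450 + 0\right) - \left(\sqrt{2} - \frac{1}{\left(-10 - 9\right)^{2}}\right) = -30450 + \left(\left(\frac{1}{-19}\right)^{2} - \sqrt{2}\right) = -30450 + \left(\left(- \frac{1}{19}\right)^{2} - \sqrt{2}\right) = -30450 + \left(\frac{1}{361} - \sqrt{2}\right) = - \frac{10992449}{361} - \sqrt{2}$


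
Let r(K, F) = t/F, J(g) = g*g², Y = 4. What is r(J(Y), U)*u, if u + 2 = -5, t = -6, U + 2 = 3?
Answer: 42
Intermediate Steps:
U = 1 (U = -2 + 3 = 1)
J(g) = g³
r(K, F) = -6/F
u = -7 (u = -2 - 5 = -7)
r(J(Y), U)*u = -6/1*(-7) = -6*1*(-7) = -6*(-7) = 42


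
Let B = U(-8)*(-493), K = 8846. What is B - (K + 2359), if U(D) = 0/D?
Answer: -11205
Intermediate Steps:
U(D) = 0
B = 0 (B = 0*(-493) = 0)
B - (K + 2359) = 0 - (8846 + 2359) = 0 - 1*11205 = 0 - 11205 = -11205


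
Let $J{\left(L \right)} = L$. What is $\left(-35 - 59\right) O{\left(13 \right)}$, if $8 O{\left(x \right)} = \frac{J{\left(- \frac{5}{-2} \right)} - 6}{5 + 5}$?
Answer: $\frac{329}{80} \approx 4.1125$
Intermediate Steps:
$O{\left(x \right)} = - \frac{7}{160}$ ($O{\left(x \right)} = \frac{\left(- \frac{5}{-2} - 6\right) \frac{1}{5 + 5}}{8} = \frac{\left(\left(-5\right) \left(- \frac{1}{2}\right) - 6\right) \frac{1}{10}}{8} = \frac{\left(\frac{5}{2} - 6\right) \frac{1}{10}}{8} = \frac{\left(- \frac{7}{2}\right) \frac{1}{10}}{8} = \frac{1}{8} \left(- \frac{7}{20}\right) = - \frac{7}{160}$)
$\left(-35 - 59\right) O{\left(13 \right)} = \left(-35 - 59\right) \left(- \frac{7}{160}\right) = \left(-94\right) \left(- \frac{7}{160}\right) = \frac{329}{80}$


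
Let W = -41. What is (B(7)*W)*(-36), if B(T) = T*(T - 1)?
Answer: 61992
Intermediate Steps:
B(T) = T*(-1 + T)
(B(7)*W)*(-36) = ((7*(-1 + 7))*(-41))*(-36) = ((7*6)*(-41))*(-36) = (42*(-41))*(-36) = -1722*(-36) = 61992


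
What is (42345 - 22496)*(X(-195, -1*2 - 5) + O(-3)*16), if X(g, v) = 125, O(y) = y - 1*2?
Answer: 893205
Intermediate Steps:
O(y) = -2 + y (O(y) = y - 2 = -2 + y)
(42345 - 22496)*(X(-195, -1*2 - 5) + O(-3)*16) = (42345 - 22496)*(125 + (-2 - 3)*16) = 19849*(125 - 5*16) = 19849*(125 - 80) = 19849*45 = 893205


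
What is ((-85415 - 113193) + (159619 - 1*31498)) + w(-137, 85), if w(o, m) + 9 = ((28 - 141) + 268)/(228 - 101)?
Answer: -8952837/127 ≈ -70495.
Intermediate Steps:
w(o, m) = -988/127 (w(o, m) = -9 + ((28 - 141) + 268)/(228 - 101) = -9 + (-113 + 268)/127 = -9 + 155*(1/127) = -9 + 155/127 = -988/127)
((-85415 - 113193) + (159619 - 1*31498)) + w(-137, 85) = ((-85415 - 113193) + (159619 - 1*31498)) - 988/127 = (-198608 + (159619 - 31498)) - 988/127 = (-198608 + 128121) - 988/127 = -70487 - 988/127 = -8952837/127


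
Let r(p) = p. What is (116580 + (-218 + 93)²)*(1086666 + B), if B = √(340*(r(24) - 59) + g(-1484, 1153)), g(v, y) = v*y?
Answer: 143662678530 + 264410*I*√430738 ≈ 1.4366e+11 + 1.7353e+8*I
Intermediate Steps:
B = 2*I*√430738 (B = √(340*(24 - 59) - 1484*1153) = √(340*(-35) - 1711052) = √(-11900 - 1711052) = √(-1722952) = 2*I*√430738 ≈ 1312.6*I)
(116580 + (-218 + 93)²)*(1086666 + B) = (116580 + (-218 + 93)²)*(1086666 + 2*I*√430738) = (116580 + (-125)²)*(1086666 + 2*I*√430738) = (116580 + 15625)*(1086666 + 2*I*√430738) = 132205*(1086666 + 2*I*√430738) = 143662678530 + 264410*I*√430738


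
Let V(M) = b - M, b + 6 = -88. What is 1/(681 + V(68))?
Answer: 1/519 ≈ 0.0019268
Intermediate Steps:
b = -94 (b = -6 - 88 = -94)
V(M) = -94 - M
1/(681 + V(68)) = 1/(681 + (-94 - 1*68)) = 1/(681 + (-94 - 68)) = 1/(681 - 162) = 1/519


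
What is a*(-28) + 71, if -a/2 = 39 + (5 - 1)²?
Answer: 3151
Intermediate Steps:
a = -110 (a = -2*(39 + (5 - 1)²) = -2*(39 + 4²) = -2*(39 + 16) = -2*55 = -110)
a*(-28) + 71 = -110*(-28) + 71 = 3080 + 71 = 3151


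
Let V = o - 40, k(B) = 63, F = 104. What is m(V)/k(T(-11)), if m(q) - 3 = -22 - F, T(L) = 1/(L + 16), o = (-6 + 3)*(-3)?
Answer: -41/21 ≈ -1.9524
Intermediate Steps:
o = 9 (o = -3*(-3) = 9)
T(L) = 1/(16 + L)
V = -31 (V = 9 - 40 = -31)
m(q) = -123 (m(q) = 3 + (-22 - 1*104) = 3 + (-22 - 104) = 3 - 126 = -123)
m(V)/k(T(-11)) = -123/63 = -123*1/63 = -41/21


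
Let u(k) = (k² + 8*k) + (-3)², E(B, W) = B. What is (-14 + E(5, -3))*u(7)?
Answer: -1026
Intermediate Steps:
u(k) = 9 + k² + 8*k (u(k) = (k² + 8*k) + 9 = 9 + k² + 8*k)
(-14 + E(5, -3))*u(7) = (-14 + 5)*(9 + 7² + 8*7) = -9*(9 + 49 + 56) = -9*114 = -1026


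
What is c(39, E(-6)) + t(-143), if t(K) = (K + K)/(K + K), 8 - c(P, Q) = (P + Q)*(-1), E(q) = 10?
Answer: 58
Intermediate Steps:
c(P, Q) = 8 + P + Q (c(P, Q) = 8 - (P + Q)*(-1) = 8 - (-P - Q) = 8 + (P + Q) = 8 + P + Q)
t(K) = 1 (t(K) = (2*K)/((2*K)) = (2*K)*(1/(2*K)) = 1)
c(39, E(-6)) + t(-143) = (8 + 39 + 10) + 1 = 57 + 1 = 58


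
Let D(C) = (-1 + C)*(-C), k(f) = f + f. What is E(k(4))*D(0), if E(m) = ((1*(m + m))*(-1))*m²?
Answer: 0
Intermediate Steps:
k(f) = 2*f
D(C) = -C*(-1 + C)
E(m) = -2*m³ (E(m) = ((1*(2*m))*(-1))*m² = ((2*m)*(-1))*m² = (-2*m)*m² = -2*m³)
E(k(4))*D(0) = (-2*(2*4)³)*(0*(1 - 1*0)) = (-2*8³)*(0*(1 + 0)) = (-2*512)*(0*1) = -1024*0 = 0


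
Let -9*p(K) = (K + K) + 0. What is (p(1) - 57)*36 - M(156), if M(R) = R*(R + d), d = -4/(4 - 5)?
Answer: -27020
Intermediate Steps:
d = 4 (d = -4/(-1) = -1*(-4) = 4)
p(K) = -2*K/9 (p(K) = -((K + K) + 0)/9 = -(2*K + 0)/9 = -2*K/9)
M(R) = R*(4 + R) (M(R) = R*(R + 4) = R*(4 + R))
(p(1) - 57)*36 - M(156) = (-2/9*1 - 57)*36 - 156*(4 + 156) = (-2/9 - 57)*36 - 156*160 = -515/9*36 - 1*24960 = -2060 - 24960 = -27020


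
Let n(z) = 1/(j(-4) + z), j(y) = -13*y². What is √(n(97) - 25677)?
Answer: 2*I*√79091607/111 ≈ 160.24*I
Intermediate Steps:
n(z) = 1/(-208 + z) (n(z) = 1/(-13*(-4)² + z) = 1/(-13*16 + z) = 1/(-208 + z))
√(n(97) - 25677) = √(1/(-208 + 97) - 25677) = √(1/(-111) - 25677) = √(-1/111 - 25677) = √(-2850148/111) = 2*I*√79091607/111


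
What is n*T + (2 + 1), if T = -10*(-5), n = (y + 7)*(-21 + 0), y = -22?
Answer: 15753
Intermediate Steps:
n = 315 (n = (-22 + 7)*(-21 + 0) = -15*(-21) = 315)
T = 50
n*T + (2 + 1) = 315*50 + (2 + 1) = 15750 + 3 = 15753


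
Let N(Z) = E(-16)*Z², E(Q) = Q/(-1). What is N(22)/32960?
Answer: 121/515 ≈ 0.23495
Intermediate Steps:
E(Q) = -Q (E(Q) = Q*(-1) = -Q)
N(Z) = 16*Z² (N(Z) = (-1*(-16))*Z² = 16*Z²)
N(22)/32960 = (16*22²)/32960 = (16*484)*(1/32960) = 7744*(1/32960) = 121/515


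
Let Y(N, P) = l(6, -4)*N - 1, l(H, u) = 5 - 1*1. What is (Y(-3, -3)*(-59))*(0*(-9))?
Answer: 0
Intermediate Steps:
l(H, u) = 4 (l(H, u) = 5 - 1 = 4)
Y(N, P) = -1 + 4*N (Y(N, P) = 4*N - 1 = -1 + 4*N)
(Y(-3, -3)*(-59))*(0*(-9)) = ((-1 + 4*(-3))*(-59))*(0*(-9)) = ((-1 - 12)*(-59))*0 = -13*(-59)*0 = 767*0 = 0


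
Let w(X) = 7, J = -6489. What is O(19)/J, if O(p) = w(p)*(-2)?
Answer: 2/927 ≈ 0.0021575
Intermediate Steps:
O(p) = -14 (O(p) = 7*(-2) = -14)
O(19)/J = -14/(-6489) = -14*(-1/6489) = 2/927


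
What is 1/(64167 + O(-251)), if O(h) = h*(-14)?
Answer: 1/67681 ≈ 1.4775e-5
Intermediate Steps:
O(h) = -14*h
1/(64167 + O(-251)) = 1/(64167 - 14*(-251)) = 1/(64167 + 3514) = 1/67681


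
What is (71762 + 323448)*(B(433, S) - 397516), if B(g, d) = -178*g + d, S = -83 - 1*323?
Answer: -187723169160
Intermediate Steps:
S = -406 (S = -83 - 323 = -406)
B(g, d) = d - 178*g
(71762 + 323448)*(B(433, S) - 397516) = (71762 + 323448)*((-406 - 178*433) - 397516) = 395210*((-406 - 77074) - 397516) = 395210*(-77480 - 397516) = 395210*(-474996) = -187723169160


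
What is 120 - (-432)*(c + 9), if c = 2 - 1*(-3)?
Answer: 6168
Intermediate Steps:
c = 5 (c = 2 + 3 = 5)
120 - (-432)*(c + 9) = 120 - (-432)*(5 + 9) = 120 - (-432)*14 = 120 - 108*(-56) = 120 + 6048 = 6168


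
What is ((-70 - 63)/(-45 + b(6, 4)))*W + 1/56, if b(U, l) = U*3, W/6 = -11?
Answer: -163847/504 ≈ -325.09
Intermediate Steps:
W = -66 (W = 6*(-11) = -66)
b(U, l) = 3*U
((-70 - 63)/(-45 + b(6, 4)))*W + 1/56 = ((-70 - 63)/(-45 + 3*6))*(-66) + 1/56 = -133/(-45 + 18)*(-66) + 1/56 = -133/(-27)*(-66) + 1/56 = -133*(-1/27)*(-66) + 1/56 = (133/27)*(-66) + 1/56 = -2926/9 + 1/56 = -163847/504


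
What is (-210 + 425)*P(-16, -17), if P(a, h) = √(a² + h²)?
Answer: 215*√545 ≈ 5019.2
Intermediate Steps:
(-210 + 425)*P(-16, -17) = (-210 + 425)*√((-16)² + (-17)²) = 215*√(256 + 289) = 215*√545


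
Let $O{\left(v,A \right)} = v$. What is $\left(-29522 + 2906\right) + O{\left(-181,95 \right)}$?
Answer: $-26797$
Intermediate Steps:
$\left(-29522 + 2906\right) + O{\left(-181,95 \right)} = \left(-29522 + 2906\right) - 181 = -26616 - 181 = -26797$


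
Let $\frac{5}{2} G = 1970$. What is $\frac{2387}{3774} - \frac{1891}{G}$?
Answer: $- \frac{2627839}{1486956} \approx -1.7673$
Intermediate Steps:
$G = 788$ ($G = \frac{2}{5} \cdot 1970 = 788$)
$\frac{2387}{3774} - \frac{1891}{G} = \frac{2387}{3774} - \frac{1891}{788} = - \frac{2627839}{1486956}$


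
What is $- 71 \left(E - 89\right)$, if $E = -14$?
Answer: $7313$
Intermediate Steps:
$- 71 \left(E - 89\right) = - 71 \left(-14 - 89\right) = \left(-71\right) \left(-103\right) = 7313$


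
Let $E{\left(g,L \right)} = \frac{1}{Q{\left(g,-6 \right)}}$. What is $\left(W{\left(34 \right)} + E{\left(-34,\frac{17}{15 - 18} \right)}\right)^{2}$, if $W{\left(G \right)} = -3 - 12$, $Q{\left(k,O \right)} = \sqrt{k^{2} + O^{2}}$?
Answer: $\frac{\left(8940 - \sqrt{298}\right)^{2}}{355216} \approx 224.13$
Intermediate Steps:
$Q{\left(k,O \right)} = \sqrt{O^{2} + k^{2}}$
$W{\left(G \right)} = -15$ ($W{\left(G \right)} = -3 - 12 = -15$)
$E{\left(g,L \right)} = \frac{1}{\sqrt{36 + g^{2}}}$ ($E{\left(g,L \right)} = \frac{1}{\sqrt{\left(-6\right)^{2} + g^{2}}} = \frac{1}{\sqrt{36 + g^{2}}}$)
$\left(W{\left(34 \right)} + E{\left(-34,\frac{17}{15 - 18} \right)}\right)^{2} = \left(-15 + \frac{1}{\sqrt{36 + \left(-34\right)^{2}}}\right)^{2} = \left(-15 + \frac{1}{\sqrt{36 + 1156}}\right)^{2} = \left(-15 + \frac{1}{\sqrt{1192}}\right)^{2} = \left(-15 + \frac{\sqrt{298}}{596}\right)^{2}$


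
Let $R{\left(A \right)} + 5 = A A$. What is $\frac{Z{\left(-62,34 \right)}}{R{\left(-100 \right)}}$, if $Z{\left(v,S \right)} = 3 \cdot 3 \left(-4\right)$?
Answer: $- \frac{36}{9995} \approx -0.0036018$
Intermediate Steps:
$Z{\left(v,S \right)} = -36$ ($Z{\left(v,S \right)} = 9 \left(-4\right) = -36$)
$R{\left(A \right)} = -5 + A^{2}$ ($R{\left(A \right)} = -5 + A A = -5 + A^{2}$)
$\frac{Z{\left(-62,34 \right)}}{R{\left(-100 \right)}} = - \frac{36}{-5 + \left(-100\right)^{2}} = - \frac{36}{-5 + 10000} = - \frac{36}{9995}$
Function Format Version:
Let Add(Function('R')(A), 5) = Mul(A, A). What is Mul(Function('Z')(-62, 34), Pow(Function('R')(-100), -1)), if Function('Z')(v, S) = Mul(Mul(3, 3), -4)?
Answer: Rational(-36, 9995) ≈ -0.0036018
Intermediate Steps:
Function('Z')(v, S) = -36 (Function('Z')(v, S) = Mul(9, -4) = -36)
Function('R')(A) = Add(-5, Pow(A, 2)) (Function('R')(A) = Add(-5, Mul(A, A)) = Add(-5, Pow(A, 2)))
Mul(Function('Z')(-62, 34), Pow(Function('R')(-100), -1)) = Mul(-36, Pow(Add(-5, Pow(-100, 2)), -1)) = Mul(-36, Pow(Add(-5, 10000), -1)) = Mul(-36, Pow(9995, -1)) = Mul(-36, Rational(1, 9995)) = Rational(-36, 9995)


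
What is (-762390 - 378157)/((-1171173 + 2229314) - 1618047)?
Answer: 1140547/559906 ≈ 2.0370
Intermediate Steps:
(-762390 - 378157)/((-1171173 + 2229314) - 1618047) = -1140547/(1058141 - 1618047) = -1140547/(-559906) = -1140547*(-1/559906) = 1140547/559906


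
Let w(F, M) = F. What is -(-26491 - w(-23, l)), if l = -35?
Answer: 26468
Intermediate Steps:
-(-26491 - w(-23, l)) = -(-26491 - 1*(-23)) = -(-26491 + 23) = -1*(-26468) = 26468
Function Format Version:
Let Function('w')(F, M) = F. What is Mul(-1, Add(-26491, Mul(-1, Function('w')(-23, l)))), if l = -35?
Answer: 26468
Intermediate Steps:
Mul(-1, Add(-26491, Mul(-1, Function('w')(-23, l)))) = Mul(-1, Add(-26491, Mul(-1, -23))) = Mul(-1, Add(-26491, 23)) = Mul(-1, -26468) = 26468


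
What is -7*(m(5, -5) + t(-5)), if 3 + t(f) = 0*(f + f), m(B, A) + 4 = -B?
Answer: 84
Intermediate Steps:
m(B, A) = -4 - B
t(f) = -3 (t(f) = -3 + 0*(f + f) = -3 + 0*(2*f) = -3 + 0 = -3)
-7*(m(5, -5) + t(-5)) = -7*((-4 - 1*5) - 3) = -7*((-4 - 5) - 3) = -7*(-9 - 3) = -7*(-12) = 84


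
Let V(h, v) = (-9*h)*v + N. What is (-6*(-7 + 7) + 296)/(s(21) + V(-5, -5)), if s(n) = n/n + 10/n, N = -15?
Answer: -6216/5009 ≈ -1.2410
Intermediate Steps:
V(h, v) = -15 - 9*h*v (V(h, v) = (-9*h)*v - 15 = -9*h*v - 15 = -15 - 9*h*v)
s(n) = 1 + 10/n
(-6*(-7 + 7) + 296)/(s(21) + V(-5, -5)) = (-6*(-7 + 7) + 296)/((10 + 21)/21 + (-15 - 9*(-5)*(-5))) = (-6*0 + 296)/((1/21)*31 + (-15 - 225)) = (0 + 296)/(31/21 - 240) = 296/(-5009/21) = 296*(-21/5009) = -6216/5009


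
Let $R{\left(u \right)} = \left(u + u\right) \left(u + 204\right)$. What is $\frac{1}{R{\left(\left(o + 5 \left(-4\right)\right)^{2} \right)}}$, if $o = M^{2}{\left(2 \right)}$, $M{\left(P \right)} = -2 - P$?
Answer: $\frac{1}{7040} \approx 0.00014205$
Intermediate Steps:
$o = 16$ ($o = \left(-2 - 2\right)^{2} = \left(-4\right)^{2} = 16$)
$R{\left(u \right)} = 2 u \left(204 + u\right)$
$\frac{1}{R{\left(\left(o + 5 \left(-4\right)\right)^{2} \right)}} = \frac{1}{2 \left(16 + 5 \left(-4\right)\right)^{2} \left(204 + \left(16 + 5 \left(-4\right)\right)^{2}\right)} = \frac{1}{2 \left(16 - 20\right)^{2} \left(204 + \left(16 - 20\right)^{2}\right)} = \frac{1}{2 \left(-4\right)^{2} \left(204 + \left(-4\right)^{2}\right)} = \frac{1}{2 \cdot 16 \left(204 + 16\right)} = \frac{1}{2 \cdot 16 \cdot 220} = \frac{1}{7040}$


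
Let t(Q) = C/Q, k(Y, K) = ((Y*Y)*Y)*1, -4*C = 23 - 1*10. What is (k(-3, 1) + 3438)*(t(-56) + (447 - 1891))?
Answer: -1103264073/224 ≈ -4.9253e+6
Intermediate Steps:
C = -13/4 (C = -(23 - 1*10)/4 = -(23 - 10)/4 = -¼*13 = -13/4 ≈ -3.2500)
k(Y, K) = Y³ (k(Y, K) = (Y²*Y)*1 = Y³*1 = Y³)
t(Q) = -13/(4*Q)
(k(-3, 1) + 3438)*(t(-56) + (447 - 1891)) = ((-3)³ + 3438)*(-13/4/(-56) + (447 - 1891)) = (-27 + 3438)*(-13/4*(-1/56) - 1444) = 3411*(13/224 - 1444) = 3411*(-323443/224) = -1103264073/224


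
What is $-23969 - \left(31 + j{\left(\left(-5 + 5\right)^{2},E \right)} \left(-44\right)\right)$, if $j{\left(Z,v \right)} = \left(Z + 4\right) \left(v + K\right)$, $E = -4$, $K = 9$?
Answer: $-23120$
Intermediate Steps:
$j{\left(Z,v \right)} = \left(4 + Z\right) \left(9 + v\right)$ ($j{\left(Z,v \right)} = \left(Z + 4\right) \left(v + 9\right) = \left(4 + Z\right) \left(9 + v\right)$)
$-23969 - \left(31 + j{\left(\left(-5 + 5\right)^{2},E \right)} \left(-44\right)\right) = -23969 - \left(31 + \left(36 + 4 \left(-4\right) + 9 \left(-5 + 5\right)^{2} + \left(-5 + 5\right)^{2} \left(-4\right)\right) \left(-44\right)\right) = -23969 - \left(31 + \left(36 - 16 + 9 \cdot 0^{2} + 0^{2} \left(-4\right)\right) \left(-44\right)\right) = -23969 - \left(31 + \left(36 - 16 + 9 \cdot 0 + 0 \left(-4\right)\right) \left(-44\right)\right) = -23969 - \left(31 + \left(36 - 16 + 0 + 0\right) \left(-44\right)\right) = -23969 - \left(31 + 20 \left(-44\right)\right) = -23969 - \left(31 - 880\right) = -23969 - -849 = -23969 + 849 = -23120$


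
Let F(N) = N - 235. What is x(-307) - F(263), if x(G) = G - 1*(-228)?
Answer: -107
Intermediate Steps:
x(G) = 228 + G (x(G) = G + 228 = 228 + G)
F(N) = -235 + N
x(-307) - F(263) = (228 - 307) - (-235 + 263) = -79 - 1*28 = -79 - 28 = -107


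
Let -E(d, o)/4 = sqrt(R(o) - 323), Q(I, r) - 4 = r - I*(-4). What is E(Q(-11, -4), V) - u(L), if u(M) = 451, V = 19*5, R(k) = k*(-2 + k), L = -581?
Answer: -451 - 32*sqrt(133) ≈ -820.04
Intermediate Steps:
Q(I, r) = 4 + r + 4*I (Q(I, r) = 4 + (r - I*(-4)) = 4 + (r - (-4)*I) = 4 + (r + 4*I) = 4 + r + 4*I)
V = 95
E(d, o) = -4*sqrt(-323 + o*(-2 + o)) (E(d, o) = -4*sqrt(o*(-2 + o) - 323) = -4*sqrt(-323 + o*(-2 + o)))
E(Q(-11, -4), V) - u(L) = -4*sqrt(-323 + 95*(-2 + 95)) - 1*451 = -4*sqrt(-323 + 95*93) - 451 = -4*sqrt(-323 + 8835) - 451 = -32*sqrt(133) - 451 = -451 - 32*sqrt(133)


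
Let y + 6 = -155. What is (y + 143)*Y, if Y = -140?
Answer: 2520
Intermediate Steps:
y = -161 (y = -6 - 155 = -161)
(y + 143)*Y = (-161 + 143)*(-140) = -18*(-140) = 2520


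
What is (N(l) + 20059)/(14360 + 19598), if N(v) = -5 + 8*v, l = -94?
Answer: 9651/16979 ≈ 0.56841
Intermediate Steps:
(N(l) + 20059)/(14360 + 19598) = ((-5 + 8*(-94)) + 20059)/(14360 + 19598) = ((-5 - 752) + 20059)/33958 = (-757 + 20059)*(1/33958) = 19302*(1/33958) = 9651/16979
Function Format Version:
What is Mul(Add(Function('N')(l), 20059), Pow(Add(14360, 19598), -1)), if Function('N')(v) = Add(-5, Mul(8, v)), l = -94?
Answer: Rational(9651, 16979) ≈ 0.56841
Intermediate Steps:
Mul(Add(Function('N')(l), 20059), Pow(Add(14360, 19598), -1)) = Mul(Add(Add(-5, Mul(8, -94)), 20059), Pow(Add(14360, 19598), -1)) = Mul(Add(Add(-5, -752), 20059), Pow(33958, -1)) = Mul(Add(-757, 20059), Rational(1, 33958)) = Mul(19302, Rational(1, 33958)) = Rational(9651, 16979)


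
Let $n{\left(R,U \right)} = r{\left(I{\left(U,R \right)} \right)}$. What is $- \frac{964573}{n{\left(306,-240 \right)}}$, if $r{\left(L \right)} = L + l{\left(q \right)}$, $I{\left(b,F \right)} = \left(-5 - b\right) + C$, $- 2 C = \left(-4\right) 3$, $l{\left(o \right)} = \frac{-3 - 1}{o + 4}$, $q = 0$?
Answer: $- \frac{964573}{240} \approx -4019.1$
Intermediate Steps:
$l{\left(o \right)} = - \frac{4}{4 + o}$
$C = 6$ ($C = - \frac{\left(-4\right) 3}{2} = \left(- \frac{1}{2}\right) \left(-12\right) = 6$)
$I{\left(b,F \right)} = 1 - b$ ($I{\left(b,F \right)} = \left(-5 - b\right) + 6 = 1 - b$)
$r{\left(L \right)} = -1 + L$ ($r{\left(L \right)} = L - \frac{4}{4 + 0} = L - \frac{4}{4} = L - 1 = -1 + L$)
$n{\left(R,U \right)} = - U$ ($n{\left(R,U \right)} = -1 - \left(-1 + U\right) = - U$)
$- \frac{964573}{n{\left(306,-240 \right)}} = - \frac{964573}{\left(-1\right) \left(-240\right)} = - \frac{964573}{240}$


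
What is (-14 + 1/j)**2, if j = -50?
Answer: 491401/2500 ≈ 196.56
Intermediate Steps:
(-14 + 1/j)**2 = (-14 + 1/(-50))**2 = (-14 - 1/50)**2 = (-701/50)**2 = 491401/2500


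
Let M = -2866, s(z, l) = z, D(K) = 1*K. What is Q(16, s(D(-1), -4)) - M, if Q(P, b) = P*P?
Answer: 3122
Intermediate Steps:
D(K) = K
Q(P, b) = P²
Q(16, s(D(-1), -4)) - M = 16² - 1*(-2866) = 256 + 2866 = 3122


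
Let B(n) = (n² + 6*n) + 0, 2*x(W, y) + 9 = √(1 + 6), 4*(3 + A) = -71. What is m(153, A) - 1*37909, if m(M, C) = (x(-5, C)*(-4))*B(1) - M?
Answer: -37936 - 14*√7 ≈ -37973.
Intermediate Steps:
A = -83/4 (A = -3 + (¼)*(-71) = -3 - 71/4 = -83/4 ≈ -20.750)
x(W, y) = -9/2 + √7/2 (x(W, y) = -9/2 + √(1 + 6)/2 = -9/2 + √7/2)
B(n) = n² + 6*n
m(M, C) = 126 - M - 14*√7 (m(M, C) = ((-9/2 + √7/2)*(-4))*(1*(6 + 1)) - M = (18 - 2*√7)*(1*7) - M = (18 - 2*√7)*7 - M = (126 - 14*√7) - M = 126 - M - 14*√7)
m(153, A) - 1*37909 = (126 - 1*153 - 14*√7) - 1*37909 = (126 - 153 - 14*√7) - 37909 = (-27 - 14*√7) - 37909 = -37936 - 14*√7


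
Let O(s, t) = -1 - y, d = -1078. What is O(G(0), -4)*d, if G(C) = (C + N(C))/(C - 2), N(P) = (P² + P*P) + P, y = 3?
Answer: 4312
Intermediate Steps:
N(P) = P + 2*P² (N(P) = (P² + P²) + P = 2*P² + P = P + 2*P²)
G(C) = (C + C*(1 + 2*C))/(-2 + C) (G(C) = (C + C*(1 + 2*C))/(C - 2) = (C + C*(1 + 2*C))/(-2 + C))
O(s, t) = -4 (O(s, t) = -1 - 1*3 = -1 - 3 = -4)
O(G(0), -4)*d = -4*(-1078) = 4312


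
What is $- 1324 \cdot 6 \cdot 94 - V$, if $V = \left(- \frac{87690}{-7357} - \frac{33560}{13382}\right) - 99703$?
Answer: $- \frac{31851107220001}{49225687} \approx -6.4704 \cdot 10^{5}$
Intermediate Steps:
$V = - \frac{4907485387631}{49225687}$ ($V = \left(\left(-87690\right) \left(- \frac{1}{7357}\right) - \frac{16780}{6691}\right) - 99703 = \left(\frac{87690}{7357} - \frac{16780}{6691}\right) - 99703 = \frac{463283330}{49225687} - 99703 = - \frac{4907485387631}{49225687} \approx -99694.0$)
$- 1324 \cdot 6 \cdot 94 - V = - 1324 \cdot 6 \cdot 94 - - \frac{4907485387631}{49225687} = \left(-1324\right) 564 + \frac{4907485387631}{49225687} = -746736 + \frac{4907485387631}{49225687} = - \frac{31851107220001}{49225687}$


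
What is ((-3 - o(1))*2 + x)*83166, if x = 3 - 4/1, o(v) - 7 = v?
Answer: -1912818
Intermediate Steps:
o(v) = 7 + v
x = -1 (x = 3 - 4*1 = 3 - 4 = -1)
((-3 - o(1))*2 + x)*83166 = ((-3 - (7 + 1))*2 - 1)*83166 = ((-3 - 1*8)*2 - 1)*83166 = ((-3 - 8)*2 - 1)*83166 = (-11*2 - 1)*83166 = (-22 - 1)*83166 = -23*83166 = -1912818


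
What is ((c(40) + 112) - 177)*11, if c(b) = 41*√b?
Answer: -715 + 902*√10 ≈ 2137.4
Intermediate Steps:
((c(40) + 112) - 177)*11 = ((41*√40 + 112) - 177)*11 = ((41*(2*√10) + 112) - 177)*11 = ((82*√10 + 112) - 177)*11 = ((112 + 82*√10) - 177)*11 = (-65 + 82*√10)*11 = -715 + 902*√10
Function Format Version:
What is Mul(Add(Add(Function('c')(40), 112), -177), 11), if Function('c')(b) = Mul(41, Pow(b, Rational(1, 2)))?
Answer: Add(-715, Mul(902, Pow(10, Rational(1, 2)))) ≈ 2137.4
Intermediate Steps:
Mul(Add(Add(Function('c')(40), 112), -177), 11) = Mul(Add(Add(Mul(41, Pow(40, Rational(1, 2))), 112), -177), 11) = Mul(Add(Add(Mul(41, Mul(2, Pow(10, Rational(1, 2)))), 112), -177), 11) = Mul(Add(Add(Mul(82, Pow(10, Rational(1, 2))), 112), -177), 11) = Mul(Add(Add(112, Mul(82, Pow(10, Rational(1, 2)))), -177), 11) = Mul(Add(-65, Mul(82, Pow(10, Rational(1, 2)))), 11) = Add(-715, Mul(902, Pow(10, Rational(1, 2))))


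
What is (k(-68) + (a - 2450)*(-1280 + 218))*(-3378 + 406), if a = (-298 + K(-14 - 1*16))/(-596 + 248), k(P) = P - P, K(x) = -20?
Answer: -224168916204/29 ≈ -7.7300e+9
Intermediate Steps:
k(P) = 0
a = 53/58 (a = (-298 - 20)/(-596 + 248) = -318/(-348) = -318*(-1/348) = 53/58 ≈ 0.91379)
(k(-68) + (a - 2450)*(-1280 + 218))*(-3378 + 406) = (0 + (53/58 - 2450)*(-1280 + 218))*(-3378 + 406) = (0 - 142047/58*(-1062))*(-2972) = (0 + 75426957/29)*(-2972) = (75426957/29)*(-2972) = -224168916204/29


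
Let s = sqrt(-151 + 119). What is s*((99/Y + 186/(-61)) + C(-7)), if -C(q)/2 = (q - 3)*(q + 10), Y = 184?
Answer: 645255*I*sqrt(2)/2806 ≈ 325.21*I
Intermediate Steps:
s = 4*I*sqrt(2) (s = sqrt(-32) = 4*I*sqrt(2) ≈ 5.6569*I)
C(q) = -2*(-3 + q)*(10 + q) (C(q) = -2*(q - 3)*(q + 10) = -2*(-3 + q)*(10 + q))
s*((99/Y + 186/(-61)) + C(-7)) = (4*I*sqrt(2))*((99/184 + 186/(-61)) + (60 - 14*(-7) - 2*(-7)**2)) = (4*I*sqrt(2))*((99*(1/184) + 186*(-1/61)) + (60 + 98 - 2*49)) = (4*I*sqrt(2))*((99/184 - 186/61) + (60 + 98 - 98)) = (4*I*sqrt(2))*(-28185/11224 + 60) = (4*I*sqrt(2))*(645255/11224) = 645255*I*sqrt(2)/2806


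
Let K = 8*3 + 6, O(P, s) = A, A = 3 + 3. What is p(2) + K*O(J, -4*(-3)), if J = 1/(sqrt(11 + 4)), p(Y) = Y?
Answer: 182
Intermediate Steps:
J = sqrt(15)/15 (J = 1/(sqrt(15)) = sqrt(15)/15 ≈ 0.25820)
A = 6
O(P, s) = 6
K = 30 (K = 24 + 6 = 30)
p(2) + K*O(J, -4*(-3)) = 2 + 30*6 = 2 + 180 = 182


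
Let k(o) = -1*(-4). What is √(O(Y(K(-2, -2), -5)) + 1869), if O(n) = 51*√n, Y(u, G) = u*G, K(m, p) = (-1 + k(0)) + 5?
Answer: √(1869 + 102*I*√10) ≈ 43.391 + 3.7168*I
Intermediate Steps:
k(o) = 4
K(m, p) = 8 (K(m, p) = (-1 + 4) + 5 = 3 + 5 = 8)
Y(u, G) = G*u
√(O(Y(K(-2, -2), -5)) + 1869) = √(51*√(-5*8) + 1869) = √(51*√(-40) + 1869) = √(51*(2*I*√10) + 1869) = √(102*I*√10 + 1869) = √(1869 + 102*I*√10)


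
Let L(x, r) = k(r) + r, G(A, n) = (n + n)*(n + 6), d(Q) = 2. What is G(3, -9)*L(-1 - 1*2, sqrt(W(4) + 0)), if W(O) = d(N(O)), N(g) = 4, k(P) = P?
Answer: 108*sqrt(2) ≈ 152.74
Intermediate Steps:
G(A, n) = 2*n*(6 + n) (G(A, n) = (2*n)*(6 + n) = 2*n*(6 + n))
W(O) = 2
L(x, r) = 2*r (L(x, r) = r + r = 2*r)
G(3, -9)*L(-1 - 1*2, sqrt(W(4) + 0)) = (2*(-9)*(6 - 9))*(2*sqrt(2 + 0)) = (2*(-9)*(-3))*(2*sqrt(2)) = 54*(2*sqrt(2)) = 108*sqrt(2)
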